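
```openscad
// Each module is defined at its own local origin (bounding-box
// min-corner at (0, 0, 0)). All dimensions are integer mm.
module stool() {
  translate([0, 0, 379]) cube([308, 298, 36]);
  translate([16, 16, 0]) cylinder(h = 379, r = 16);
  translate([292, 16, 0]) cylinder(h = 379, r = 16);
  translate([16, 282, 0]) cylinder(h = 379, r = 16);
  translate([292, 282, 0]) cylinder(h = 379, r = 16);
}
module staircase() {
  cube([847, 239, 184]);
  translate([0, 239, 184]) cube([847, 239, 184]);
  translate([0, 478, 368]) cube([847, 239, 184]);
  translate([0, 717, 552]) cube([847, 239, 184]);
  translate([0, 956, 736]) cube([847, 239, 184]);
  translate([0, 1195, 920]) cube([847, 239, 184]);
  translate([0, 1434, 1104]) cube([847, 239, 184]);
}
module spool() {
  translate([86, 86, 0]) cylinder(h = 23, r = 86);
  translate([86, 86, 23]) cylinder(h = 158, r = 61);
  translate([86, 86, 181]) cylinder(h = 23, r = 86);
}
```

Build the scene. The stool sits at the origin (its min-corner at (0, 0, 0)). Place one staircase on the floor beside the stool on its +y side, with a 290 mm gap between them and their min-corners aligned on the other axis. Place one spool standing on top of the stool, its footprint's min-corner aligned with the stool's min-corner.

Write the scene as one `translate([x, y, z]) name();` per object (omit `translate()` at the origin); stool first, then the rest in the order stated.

stool();
translate([0, 588, 0]) staircase();
translate([0, 0, 415]) spool();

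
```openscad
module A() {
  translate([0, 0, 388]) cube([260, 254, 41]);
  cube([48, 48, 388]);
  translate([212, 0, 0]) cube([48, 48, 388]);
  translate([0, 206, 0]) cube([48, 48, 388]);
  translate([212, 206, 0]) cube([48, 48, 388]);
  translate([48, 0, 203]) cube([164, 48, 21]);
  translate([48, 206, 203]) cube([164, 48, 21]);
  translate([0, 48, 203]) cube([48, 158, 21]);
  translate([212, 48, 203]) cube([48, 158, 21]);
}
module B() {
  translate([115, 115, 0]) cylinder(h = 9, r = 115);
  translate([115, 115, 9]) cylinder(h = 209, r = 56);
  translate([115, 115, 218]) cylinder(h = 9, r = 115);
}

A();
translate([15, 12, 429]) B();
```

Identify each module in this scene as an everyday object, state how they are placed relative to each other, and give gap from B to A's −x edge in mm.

The spool's min-x is at 15; the stool's min-x is 0; gap = 15 mm.

A is a stool. B is a spool. The spool is on top of the stool, centred. The gap from the spool to the stool's −x edge is 15 mm.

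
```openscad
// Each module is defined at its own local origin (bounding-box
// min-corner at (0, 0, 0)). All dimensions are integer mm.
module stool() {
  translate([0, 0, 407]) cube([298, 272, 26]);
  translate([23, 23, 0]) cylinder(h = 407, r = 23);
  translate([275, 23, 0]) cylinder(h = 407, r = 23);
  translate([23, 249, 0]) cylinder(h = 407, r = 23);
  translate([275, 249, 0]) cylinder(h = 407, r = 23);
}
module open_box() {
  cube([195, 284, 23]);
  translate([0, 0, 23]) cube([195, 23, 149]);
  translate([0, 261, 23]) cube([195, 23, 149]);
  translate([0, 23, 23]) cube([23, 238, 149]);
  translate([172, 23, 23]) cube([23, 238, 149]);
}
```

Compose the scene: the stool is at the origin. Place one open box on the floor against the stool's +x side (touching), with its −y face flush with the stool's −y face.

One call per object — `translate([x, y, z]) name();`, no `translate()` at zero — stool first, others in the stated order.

stool();
translate([298, 0, 0]) open_box();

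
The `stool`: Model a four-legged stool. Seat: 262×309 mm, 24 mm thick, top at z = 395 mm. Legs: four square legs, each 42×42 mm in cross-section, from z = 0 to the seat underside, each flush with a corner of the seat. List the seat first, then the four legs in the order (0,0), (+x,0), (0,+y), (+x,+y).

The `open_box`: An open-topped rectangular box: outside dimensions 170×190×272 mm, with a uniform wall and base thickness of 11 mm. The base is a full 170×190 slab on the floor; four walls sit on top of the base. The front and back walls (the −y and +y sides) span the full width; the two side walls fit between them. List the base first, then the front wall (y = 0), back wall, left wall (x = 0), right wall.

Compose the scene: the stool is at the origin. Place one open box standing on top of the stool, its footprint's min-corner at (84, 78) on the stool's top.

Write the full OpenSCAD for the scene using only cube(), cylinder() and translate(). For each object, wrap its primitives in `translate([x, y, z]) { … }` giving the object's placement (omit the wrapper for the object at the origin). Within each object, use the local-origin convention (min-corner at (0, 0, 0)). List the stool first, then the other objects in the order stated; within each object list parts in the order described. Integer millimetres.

translate([0, 0, 371]) cube([262, 309, 24]);
cube([42, 42, 371]);
translate([220, 0, 0]) cube([42, 42, 371]);
translate([0, 267, 0]) cube([42, 42, 371]);
translate([220, 267, 0]) cube([42, 42, 371]);
translate([84, 78, 395]) {
  cube([170, 190, 11]);
  translate([0, 0, 11]) cube([170, 11, 261]);
  translate([0, 179, 11]) cube([170, 11, 261]);
  translate([0, 11, 11]) cube([11, 168, 261]);
  translate([159, 11, 11]) cube([11, 168, 261]);
}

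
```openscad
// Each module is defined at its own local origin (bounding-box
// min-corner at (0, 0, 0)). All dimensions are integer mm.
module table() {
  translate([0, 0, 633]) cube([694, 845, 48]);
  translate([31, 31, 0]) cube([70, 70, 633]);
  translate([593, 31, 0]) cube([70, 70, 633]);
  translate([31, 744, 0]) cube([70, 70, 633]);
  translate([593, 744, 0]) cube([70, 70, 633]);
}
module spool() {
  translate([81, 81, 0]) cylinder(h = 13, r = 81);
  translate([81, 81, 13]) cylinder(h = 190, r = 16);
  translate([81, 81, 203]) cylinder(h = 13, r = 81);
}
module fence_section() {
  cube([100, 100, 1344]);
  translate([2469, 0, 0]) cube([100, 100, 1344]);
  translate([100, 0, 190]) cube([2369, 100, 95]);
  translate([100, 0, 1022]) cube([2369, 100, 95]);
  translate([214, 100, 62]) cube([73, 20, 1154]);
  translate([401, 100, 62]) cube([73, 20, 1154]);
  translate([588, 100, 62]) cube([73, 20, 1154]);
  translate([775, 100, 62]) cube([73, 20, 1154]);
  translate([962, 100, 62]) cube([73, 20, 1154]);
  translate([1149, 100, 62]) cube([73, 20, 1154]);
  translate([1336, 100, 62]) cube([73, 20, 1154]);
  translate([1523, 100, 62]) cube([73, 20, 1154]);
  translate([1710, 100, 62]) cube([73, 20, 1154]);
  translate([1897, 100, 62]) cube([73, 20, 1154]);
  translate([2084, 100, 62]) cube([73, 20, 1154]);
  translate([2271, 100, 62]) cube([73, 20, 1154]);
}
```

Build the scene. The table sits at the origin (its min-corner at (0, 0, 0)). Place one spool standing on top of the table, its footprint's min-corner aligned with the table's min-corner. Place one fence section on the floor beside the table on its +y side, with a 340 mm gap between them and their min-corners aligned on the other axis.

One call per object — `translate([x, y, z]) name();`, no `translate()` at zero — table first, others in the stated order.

table();
translate([0, 0, 681]) spool();
translate([0, 1185, 0]) fence_section();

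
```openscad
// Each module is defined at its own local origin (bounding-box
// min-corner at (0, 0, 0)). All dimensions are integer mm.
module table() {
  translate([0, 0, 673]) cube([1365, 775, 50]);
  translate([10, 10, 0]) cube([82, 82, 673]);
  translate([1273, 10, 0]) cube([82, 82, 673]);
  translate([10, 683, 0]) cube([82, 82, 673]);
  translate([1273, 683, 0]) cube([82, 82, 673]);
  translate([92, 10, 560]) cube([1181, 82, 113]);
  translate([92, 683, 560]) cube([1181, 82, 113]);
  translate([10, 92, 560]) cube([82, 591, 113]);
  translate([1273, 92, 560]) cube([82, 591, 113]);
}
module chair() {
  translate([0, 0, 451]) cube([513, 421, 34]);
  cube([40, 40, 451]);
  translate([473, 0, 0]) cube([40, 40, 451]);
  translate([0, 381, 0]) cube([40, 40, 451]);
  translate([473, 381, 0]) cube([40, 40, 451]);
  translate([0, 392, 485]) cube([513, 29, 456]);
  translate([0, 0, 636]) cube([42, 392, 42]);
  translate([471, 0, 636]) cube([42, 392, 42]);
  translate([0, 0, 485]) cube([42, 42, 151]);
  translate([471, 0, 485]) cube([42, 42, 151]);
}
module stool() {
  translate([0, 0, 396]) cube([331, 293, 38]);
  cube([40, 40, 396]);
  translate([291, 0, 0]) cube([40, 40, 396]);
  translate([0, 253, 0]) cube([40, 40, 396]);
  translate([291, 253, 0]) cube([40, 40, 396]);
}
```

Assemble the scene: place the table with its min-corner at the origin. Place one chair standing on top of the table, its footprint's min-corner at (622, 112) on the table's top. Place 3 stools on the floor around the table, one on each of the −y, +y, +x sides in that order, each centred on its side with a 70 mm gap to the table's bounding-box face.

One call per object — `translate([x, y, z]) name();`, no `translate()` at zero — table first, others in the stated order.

table();
translate([622, 112, 723]) chair();
translate([517, -363, 0]) stool();
translate([517, 845, 0]) stool();
translate([1435, 241, 0]) stool();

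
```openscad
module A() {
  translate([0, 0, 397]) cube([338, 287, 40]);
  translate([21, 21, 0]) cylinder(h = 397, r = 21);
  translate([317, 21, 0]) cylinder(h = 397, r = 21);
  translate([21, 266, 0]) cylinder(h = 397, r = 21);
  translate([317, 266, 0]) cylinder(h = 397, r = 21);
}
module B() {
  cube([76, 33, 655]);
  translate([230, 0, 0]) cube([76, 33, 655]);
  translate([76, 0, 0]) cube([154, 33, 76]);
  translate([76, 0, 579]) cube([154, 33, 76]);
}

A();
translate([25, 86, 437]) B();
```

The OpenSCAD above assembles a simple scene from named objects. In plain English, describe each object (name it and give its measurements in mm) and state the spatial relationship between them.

A is a simple wooden stool: a rectangular seat 338 mm (x) by 287 mm (y), 40 mm thick, top face at z = 437 mm, on four round legs, each 42 mm in diameter. The legs rest on z = 0, each leg's axis is inset half a diameter from the nearest pair of seat edges (so the leg's bounding box is flush with the corner).

B is a picture frame with a 154×503 mm rectangular opening (x by z) and a uniform 76 mm border on every side. Frame depth is 33 mm along y. It is built from two vertical stiles running the full outside height and two horizontal rails spanning the gap between the stiles.

The picture frame is on top of the stool.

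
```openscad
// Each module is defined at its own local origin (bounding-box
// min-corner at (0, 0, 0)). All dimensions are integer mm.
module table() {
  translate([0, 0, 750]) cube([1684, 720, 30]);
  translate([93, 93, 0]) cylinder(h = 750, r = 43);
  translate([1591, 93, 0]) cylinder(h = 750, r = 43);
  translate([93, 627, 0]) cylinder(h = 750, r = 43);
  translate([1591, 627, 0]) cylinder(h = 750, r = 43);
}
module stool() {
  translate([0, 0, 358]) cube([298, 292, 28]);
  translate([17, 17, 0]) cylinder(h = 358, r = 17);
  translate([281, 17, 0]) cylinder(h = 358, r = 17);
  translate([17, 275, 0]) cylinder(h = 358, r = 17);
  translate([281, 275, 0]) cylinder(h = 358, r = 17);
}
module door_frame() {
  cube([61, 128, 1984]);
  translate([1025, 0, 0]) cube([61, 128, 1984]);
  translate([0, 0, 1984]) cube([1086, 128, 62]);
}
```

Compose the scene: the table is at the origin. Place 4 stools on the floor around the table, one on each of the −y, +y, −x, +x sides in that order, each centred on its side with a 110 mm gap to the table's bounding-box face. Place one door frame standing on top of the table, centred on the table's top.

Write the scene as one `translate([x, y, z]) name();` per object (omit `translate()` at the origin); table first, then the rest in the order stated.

table();
translate([693, -402, 0]) stool();
translate([693, 830, 0]) stool();
translate([-408, 214, 0]) stool();
translate([1794, 214, 0]) stool();
translate([299, 296, 780]) door_frame();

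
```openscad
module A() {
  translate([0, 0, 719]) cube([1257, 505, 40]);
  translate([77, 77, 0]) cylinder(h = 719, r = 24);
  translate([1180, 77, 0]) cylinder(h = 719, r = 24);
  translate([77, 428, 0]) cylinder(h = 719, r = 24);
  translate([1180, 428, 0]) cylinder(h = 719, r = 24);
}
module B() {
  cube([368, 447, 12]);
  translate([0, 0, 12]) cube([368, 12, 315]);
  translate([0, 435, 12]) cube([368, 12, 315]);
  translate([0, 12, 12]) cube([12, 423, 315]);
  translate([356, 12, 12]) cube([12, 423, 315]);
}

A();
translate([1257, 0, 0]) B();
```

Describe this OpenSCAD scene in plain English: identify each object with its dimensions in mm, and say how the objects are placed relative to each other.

A is a table with a 1257×505 mm rectangular top, 40 mm thick, top surface at z = 759 mm, supported by four round legs of 48 mm diameter, each leg's bounding box inset 53 mm from the nearest pair of top edges, running from the floor.

B is an open storage box with external size 368×447×327 mm and wall thickness 12 mm (the base is also 12 mm thick). The base covers the whole footprint; the four walls stand on the base, with the y-facing walls full-width and the x-facing walls fitting between their inner faces.

The open box is against the table's +x side, with their −y faces flush.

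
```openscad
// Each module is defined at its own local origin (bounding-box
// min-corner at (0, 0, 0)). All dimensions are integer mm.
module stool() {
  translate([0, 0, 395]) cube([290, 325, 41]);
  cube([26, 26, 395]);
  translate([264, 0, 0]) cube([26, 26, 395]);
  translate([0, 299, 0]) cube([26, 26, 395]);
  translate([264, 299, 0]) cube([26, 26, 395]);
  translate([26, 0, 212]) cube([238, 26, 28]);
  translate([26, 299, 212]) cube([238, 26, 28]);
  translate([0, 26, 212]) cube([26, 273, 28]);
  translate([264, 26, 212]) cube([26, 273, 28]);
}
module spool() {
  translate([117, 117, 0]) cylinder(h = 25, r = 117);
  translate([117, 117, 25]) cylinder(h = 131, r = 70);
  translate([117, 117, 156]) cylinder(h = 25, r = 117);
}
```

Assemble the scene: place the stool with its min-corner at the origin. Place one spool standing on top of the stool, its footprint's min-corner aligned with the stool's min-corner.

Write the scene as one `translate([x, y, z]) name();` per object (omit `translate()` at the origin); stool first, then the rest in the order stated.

stool();
translate([0, 0, 436]) spool();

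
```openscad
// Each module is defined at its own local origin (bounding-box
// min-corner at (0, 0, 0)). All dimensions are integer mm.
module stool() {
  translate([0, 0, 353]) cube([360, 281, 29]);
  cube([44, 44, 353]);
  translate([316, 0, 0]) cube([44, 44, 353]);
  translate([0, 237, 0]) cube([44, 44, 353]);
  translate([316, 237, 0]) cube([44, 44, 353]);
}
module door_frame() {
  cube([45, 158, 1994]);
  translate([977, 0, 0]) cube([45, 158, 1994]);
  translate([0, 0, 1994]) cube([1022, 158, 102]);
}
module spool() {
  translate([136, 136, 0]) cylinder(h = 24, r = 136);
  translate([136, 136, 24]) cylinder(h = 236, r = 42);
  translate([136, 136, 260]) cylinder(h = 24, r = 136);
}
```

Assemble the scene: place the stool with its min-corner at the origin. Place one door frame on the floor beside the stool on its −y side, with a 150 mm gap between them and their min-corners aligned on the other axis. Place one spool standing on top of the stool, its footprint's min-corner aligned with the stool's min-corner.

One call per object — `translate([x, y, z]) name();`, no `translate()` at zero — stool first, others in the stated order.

stool();
translate([0, -308, 0]) door_frame();
translate([0, 0, 382]) spool();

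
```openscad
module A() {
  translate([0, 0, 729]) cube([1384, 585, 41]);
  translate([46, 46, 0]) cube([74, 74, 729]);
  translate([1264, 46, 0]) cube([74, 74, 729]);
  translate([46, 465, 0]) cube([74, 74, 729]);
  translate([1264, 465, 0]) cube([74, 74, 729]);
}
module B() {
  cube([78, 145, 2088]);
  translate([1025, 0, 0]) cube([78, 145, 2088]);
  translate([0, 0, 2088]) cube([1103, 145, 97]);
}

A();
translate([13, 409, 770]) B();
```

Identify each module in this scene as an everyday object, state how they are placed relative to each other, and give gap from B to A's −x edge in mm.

The door frame's min-x is at 13; the table's min-x is 0; gap = 13 mm.

A is a table. B is a door frame. The door frame is on top of the table. The gap from the door frame to the table's −x edge is 13 mm.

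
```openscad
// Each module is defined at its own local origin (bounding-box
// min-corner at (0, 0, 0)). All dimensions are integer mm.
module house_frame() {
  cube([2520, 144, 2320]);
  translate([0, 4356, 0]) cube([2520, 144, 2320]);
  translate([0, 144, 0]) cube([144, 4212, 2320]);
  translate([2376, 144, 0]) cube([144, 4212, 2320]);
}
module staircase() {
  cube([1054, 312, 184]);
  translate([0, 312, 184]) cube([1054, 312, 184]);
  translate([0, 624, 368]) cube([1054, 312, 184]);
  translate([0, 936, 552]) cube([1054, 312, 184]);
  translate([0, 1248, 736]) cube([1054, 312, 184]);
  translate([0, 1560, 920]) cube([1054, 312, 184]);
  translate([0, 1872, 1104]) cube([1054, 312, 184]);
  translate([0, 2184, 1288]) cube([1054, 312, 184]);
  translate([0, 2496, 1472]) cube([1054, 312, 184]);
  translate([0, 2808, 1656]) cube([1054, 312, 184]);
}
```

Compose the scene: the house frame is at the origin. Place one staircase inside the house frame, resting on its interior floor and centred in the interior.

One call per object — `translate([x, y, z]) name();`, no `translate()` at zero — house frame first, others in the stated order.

house_frame();
translate([733, 690, 0]) staircase();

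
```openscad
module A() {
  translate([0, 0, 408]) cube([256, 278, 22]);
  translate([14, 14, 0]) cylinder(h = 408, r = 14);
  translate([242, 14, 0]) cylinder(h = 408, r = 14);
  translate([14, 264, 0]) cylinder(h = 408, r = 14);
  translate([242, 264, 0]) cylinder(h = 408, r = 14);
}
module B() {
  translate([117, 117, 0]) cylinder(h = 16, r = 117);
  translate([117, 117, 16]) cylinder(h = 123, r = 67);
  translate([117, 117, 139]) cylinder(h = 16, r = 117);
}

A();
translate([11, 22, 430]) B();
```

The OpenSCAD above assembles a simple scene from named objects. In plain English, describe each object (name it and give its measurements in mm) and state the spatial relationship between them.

A is a four-legged stool. The seat is a 256×278×22 mm slab whose top surface is at z = 430 mm; four round legs, each 28 mm in diameter, run from the floor (z = 0) to the underside of the seat, each leg's axis is inset half a diameter from the nearest pair of seat edges (so the leg's bounding box is flush with the corner).

B is a spool: two coaxial disc flanges of radius 117 mm and thickness 16 mm, joined by a core cylinder of radius 67 mm and height 123 mm. The lower flange rests on z = 0 and the three cylinders share a vertical axis.

The spool is on top of the stool, centred.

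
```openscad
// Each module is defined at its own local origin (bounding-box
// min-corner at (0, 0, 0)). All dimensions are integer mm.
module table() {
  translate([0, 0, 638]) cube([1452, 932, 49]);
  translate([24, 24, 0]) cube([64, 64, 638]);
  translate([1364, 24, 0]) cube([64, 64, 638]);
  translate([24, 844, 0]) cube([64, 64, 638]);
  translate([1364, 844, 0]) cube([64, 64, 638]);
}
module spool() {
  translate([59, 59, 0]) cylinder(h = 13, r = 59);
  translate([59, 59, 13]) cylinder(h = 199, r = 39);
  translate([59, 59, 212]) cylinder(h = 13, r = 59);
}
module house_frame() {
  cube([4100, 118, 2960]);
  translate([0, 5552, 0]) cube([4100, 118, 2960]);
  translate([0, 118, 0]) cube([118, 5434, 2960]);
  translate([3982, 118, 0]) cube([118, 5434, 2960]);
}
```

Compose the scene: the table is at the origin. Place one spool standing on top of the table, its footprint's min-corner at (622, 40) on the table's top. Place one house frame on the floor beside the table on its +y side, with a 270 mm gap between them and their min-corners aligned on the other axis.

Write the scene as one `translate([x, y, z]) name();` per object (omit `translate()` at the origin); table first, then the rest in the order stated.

table();
translate([622, 40, 687]) spool();
translate([0, 1202, 0]) house_frame();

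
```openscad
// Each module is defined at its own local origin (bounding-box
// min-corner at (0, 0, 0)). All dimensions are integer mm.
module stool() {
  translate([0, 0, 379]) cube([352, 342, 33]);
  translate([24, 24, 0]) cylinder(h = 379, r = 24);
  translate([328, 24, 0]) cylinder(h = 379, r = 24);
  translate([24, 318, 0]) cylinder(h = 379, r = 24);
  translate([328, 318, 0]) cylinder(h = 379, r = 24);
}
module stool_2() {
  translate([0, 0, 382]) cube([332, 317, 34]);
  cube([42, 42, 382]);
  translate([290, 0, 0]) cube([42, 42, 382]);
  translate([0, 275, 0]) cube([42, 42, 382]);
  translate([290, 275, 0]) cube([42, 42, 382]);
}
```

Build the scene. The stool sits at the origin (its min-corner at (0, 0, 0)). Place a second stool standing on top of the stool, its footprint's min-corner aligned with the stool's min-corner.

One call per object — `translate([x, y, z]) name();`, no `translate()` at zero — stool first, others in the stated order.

stool();
translate([0, 0, 412]) stool_2();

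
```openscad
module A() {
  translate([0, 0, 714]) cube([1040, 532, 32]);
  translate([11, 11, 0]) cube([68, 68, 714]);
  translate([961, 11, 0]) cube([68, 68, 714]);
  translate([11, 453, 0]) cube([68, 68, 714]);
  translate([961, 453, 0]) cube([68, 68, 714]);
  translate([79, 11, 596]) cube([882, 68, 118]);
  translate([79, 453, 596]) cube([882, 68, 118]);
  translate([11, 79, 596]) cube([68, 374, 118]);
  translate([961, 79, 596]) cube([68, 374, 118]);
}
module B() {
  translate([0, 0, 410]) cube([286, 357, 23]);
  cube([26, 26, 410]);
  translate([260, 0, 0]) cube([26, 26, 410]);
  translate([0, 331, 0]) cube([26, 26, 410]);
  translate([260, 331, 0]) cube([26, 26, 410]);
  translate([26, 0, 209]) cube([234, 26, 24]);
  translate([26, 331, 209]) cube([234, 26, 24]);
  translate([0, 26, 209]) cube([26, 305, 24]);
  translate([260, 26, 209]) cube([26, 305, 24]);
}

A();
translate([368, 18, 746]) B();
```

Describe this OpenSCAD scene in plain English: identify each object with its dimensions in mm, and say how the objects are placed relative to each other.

A is a rectangular dining table. The top is 1040×532×32 mm with its upper surface at z = 746 mm. It stands on four 68×68 mm square legs, each inset 11 mm from the nearest pair of top edges, running from the floor to the underside of the top. Four apron rails, 68 mm thick and 118 mm tall, run between adjacent legs with their top edges flush with the underside of the top and their outer faces flush with the legs' outer faces.

B is a four-legged stool. The seat is a 286×357×23 mm slab whose top surface is at z = 433 mm; four square legs, each 26×26 mm in cross-section, run from the floor (z = 0) to the underside of the seat, each flush with a corner of the seat. Four stretchers, 26 mm wide and 24 mm tall, connect adjacent legs with their undersides at z = 209 mm, each running between the inner faces of the legs it joins and aligned with the legs' outer faces on the other axis.

The stool is on top of the table.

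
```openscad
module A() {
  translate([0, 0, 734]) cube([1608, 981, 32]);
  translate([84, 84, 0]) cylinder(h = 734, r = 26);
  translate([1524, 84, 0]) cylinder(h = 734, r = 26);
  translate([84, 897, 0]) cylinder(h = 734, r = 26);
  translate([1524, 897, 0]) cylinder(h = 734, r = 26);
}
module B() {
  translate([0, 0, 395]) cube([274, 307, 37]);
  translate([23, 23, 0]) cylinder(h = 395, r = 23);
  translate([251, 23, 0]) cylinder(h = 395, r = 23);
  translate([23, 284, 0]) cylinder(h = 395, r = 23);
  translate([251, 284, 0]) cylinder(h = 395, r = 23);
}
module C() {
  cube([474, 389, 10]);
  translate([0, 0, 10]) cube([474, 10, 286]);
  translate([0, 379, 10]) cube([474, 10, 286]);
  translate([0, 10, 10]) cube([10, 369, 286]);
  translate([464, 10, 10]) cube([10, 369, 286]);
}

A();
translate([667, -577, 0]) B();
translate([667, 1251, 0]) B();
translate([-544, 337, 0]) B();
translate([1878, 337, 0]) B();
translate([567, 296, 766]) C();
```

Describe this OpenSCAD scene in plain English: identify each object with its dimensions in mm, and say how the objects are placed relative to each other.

A is a table: top 1608 mm (x) × 981 mm (y), 32 mm thick, upper face at z = 766 mm, on four round legs of 52 mm diameter, each leg's bounding box inset 58 mm from the nearest pair of top edges, running from z = 0 to the bottom of the top.

B is a four-legged stool. The seat is a 274×307×37 mm slab whose top surface is at z = 432 mm; four round legs, each 46 mm in diameter, run from the floor (z = 0) to the underside of the seat, each leg's axis is inset half a diameter from the nearest pair of seat edges (so the leg's bounding box is flush with the corner).

C is an open-topped rectangular box: outside dimensions 474×389×296 mm, with a uniform wall and base thickness of 10 mm. The base is a full 474×389 slab on the floor; four walls sit on top of the base. The front and back walls (the −y and +y sides) span the full width; the two side walls fit between them.

Four stools sit around the table at the −y, +y, −x, +x sides. The open box is on top of the table, centred.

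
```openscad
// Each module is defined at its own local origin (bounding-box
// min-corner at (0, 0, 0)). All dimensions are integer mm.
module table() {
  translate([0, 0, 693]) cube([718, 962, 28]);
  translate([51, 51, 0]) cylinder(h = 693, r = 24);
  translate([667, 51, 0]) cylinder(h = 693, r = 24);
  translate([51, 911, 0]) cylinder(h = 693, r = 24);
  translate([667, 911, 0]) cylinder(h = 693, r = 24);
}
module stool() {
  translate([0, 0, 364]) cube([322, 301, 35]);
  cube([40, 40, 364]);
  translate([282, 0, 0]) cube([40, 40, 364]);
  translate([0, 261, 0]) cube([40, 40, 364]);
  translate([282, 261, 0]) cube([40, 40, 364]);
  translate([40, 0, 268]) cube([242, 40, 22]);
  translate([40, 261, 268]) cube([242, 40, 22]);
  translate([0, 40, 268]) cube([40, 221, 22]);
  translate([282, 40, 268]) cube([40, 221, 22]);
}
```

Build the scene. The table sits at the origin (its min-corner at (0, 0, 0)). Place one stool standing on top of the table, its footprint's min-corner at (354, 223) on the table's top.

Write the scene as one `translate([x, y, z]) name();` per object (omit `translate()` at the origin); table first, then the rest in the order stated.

table();
translate([354, 223, 721]) stool();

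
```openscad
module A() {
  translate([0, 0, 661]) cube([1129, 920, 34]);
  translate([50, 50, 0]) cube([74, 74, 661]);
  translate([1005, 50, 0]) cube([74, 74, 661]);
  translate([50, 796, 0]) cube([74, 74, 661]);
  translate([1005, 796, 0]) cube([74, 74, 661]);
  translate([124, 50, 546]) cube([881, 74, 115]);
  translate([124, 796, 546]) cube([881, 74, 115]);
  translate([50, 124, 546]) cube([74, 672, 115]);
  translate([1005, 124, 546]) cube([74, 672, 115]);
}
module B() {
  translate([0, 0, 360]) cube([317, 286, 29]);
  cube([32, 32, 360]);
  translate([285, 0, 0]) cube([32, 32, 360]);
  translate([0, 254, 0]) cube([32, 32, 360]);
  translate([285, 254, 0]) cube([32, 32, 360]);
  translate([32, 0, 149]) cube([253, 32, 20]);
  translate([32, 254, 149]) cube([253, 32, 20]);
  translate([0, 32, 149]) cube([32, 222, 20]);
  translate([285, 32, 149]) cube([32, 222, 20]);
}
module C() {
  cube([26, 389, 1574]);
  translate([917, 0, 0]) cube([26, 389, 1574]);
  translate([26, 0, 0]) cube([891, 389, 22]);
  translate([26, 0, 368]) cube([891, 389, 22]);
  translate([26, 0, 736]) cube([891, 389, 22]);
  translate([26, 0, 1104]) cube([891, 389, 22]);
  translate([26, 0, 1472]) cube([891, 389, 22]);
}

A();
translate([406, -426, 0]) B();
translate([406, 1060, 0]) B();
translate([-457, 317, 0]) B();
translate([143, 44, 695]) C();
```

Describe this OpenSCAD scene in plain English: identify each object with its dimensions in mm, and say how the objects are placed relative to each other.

A is a table: top 1129 mm (x) × 920 mm (y), 34 mm thick, upper face at z = 695 mm, on four 74×74 mm square legs, each inset 50 mm from the nearest pair of top edges, running from z = 0 to the bottom of the top. Four apron rails, 74 mm thick and 115 mm tall, run between adjacent legs with their top edges flush with the underside of the top and their outer faces flush with the legs' outer faces.

B is a four-legged stool. The seat is 317×286 mm, 29 mm thick, top at z = 389 mm. It stands on four square legs, each 32×32 mm in cross-section, from z = 0 to the seat underside, each flush with a corner of the seat. Four stretchers, 32 mm wide and 20 mm tall, connect adjacent legs with their undersides at z = 149 mm, each running between the inner faces of the legs it joins and aligned with the legs' outer faces on the other axis.

C is a bookshelf 943 mm wide overall, 389 mm deep and 1574 mm tall. The two sides are 26 mm thick vertical panels. 5 horizontal shelves of 22 mm thickness span between the inner faces of the sides; the lowest shelf sits on the floor and shelves are stacked with a clear vertical gap of 346 mm between each pair.

Three stools sit around the table at the −y, +y, −x sides. The bookshelf is on top of the table.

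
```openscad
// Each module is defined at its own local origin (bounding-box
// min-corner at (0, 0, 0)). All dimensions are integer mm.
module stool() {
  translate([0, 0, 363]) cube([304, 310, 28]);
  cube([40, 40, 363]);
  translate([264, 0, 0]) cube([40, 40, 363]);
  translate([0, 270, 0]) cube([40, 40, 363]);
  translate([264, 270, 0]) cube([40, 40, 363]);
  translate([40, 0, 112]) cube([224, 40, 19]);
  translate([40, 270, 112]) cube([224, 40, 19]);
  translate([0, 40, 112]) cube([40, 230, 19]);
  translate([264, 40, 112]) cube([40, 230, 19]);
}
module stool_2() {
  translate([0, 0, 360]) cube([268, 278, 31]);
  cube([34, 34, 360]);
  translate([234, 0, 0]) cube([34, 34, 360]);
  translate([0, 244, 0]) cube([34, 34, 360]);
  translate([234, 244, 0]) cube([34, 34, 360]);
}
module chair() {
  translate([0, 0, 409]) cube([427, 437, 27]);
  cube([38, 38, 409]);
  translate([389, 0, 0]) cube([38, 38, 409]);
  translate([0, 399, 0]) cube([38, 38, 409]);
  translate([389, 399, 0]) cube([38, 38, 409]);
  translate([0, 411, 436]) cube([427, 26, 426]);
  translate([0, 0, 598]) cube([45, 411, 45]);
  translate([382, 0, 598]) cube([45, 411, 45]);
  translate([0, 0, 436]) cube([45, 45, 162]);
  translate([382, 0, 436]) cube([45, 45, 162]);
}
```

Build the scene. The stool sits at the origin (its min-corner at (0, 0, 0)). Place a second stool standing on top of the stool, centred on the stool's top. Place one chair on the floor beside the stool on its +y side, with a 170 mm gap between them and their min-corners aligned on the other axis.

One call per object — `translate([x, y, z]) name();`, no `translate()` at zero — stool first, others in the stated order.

stool();
translate([18, 16, 391]) stool_2();
translate([0, 480, 0]) chair();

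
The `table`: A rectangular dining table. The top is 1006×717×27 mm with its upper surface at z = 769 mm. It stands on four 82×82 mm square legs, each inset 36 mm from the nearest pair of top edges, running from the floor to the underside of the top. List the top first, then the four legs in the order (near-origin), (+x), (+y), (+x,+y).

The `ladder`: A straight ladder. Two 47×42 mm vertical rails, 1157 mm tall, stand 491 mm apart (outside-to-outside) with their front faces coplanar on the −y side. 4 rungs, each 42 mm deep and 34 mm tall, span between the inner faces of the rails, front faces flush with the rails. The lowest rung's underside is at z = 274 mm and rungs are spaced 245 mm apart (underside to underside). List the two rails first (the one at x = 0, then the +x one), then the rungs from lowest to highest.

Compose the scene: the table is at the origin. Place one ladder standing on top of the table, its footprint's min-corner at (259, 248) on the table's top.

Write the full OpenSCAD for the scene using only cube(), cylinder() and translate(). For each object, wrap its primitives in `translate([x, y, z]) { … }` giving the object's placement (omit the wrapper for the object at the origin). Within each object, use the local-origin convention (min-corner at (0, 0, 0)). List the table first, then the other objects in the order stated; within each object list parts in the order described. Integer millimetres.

translate([0, 0, 742]) cube([1006, 717, 27]);
translate([36, 36, 0]) cube([82, 82, 742]);
translate([888, 36, 0]) cube([82, 82, 742]);
translate([36, 599, 0]) cube([82, 82, 742]);
translate([888, 599, 0]) cube([82, 82, 742]);
translate([259, 248, 769]) {
  cube([47, 42, 1157]);
  translate([444, 0, 0]) cube([47, 42, 1157]);
  translate([47, 0, 274]) cube([397, 42, 34]);
  translate([47, 0, 519]) cube([397, 42, 34]);
  translate([47, 0, 764]) cube([397, 42, 34]);
  translate([47, 0, 1009]) cube([397, 42, 34]);
}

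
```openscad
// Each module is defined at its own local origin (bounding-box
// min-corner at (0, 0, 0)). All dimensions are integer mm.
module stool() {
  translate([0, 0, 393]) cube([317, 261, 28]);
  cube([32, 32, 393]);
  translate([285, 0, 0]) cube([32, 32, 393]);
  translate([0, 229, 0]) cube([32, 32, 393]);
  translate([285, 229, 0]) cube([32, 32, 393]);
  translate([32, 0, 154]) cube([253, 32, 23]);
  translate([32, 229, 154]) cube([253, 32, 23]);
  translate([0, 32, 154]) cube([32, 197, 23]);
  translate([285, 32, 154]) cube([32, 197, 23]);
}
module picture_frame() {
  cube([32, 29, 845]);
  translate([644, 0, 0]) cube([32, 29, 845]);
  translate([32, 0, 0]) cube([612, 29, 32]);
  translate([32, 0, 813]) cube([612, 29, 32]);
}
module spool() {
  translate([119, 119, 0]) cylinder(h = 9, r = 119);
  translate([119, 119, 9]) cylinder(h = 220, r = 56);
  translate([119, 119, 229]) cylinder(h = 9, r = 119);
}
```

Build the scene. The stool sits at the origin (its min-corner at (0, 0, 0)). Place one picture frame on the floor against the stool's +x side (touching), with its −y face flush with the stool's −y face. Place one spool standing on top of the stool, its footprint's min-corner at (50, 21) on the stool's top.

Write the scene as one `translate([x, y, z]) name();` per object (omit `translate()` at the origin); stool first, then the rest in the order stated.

stool();
translate([317, 0, 0]) picture_frame();
translate([50, 21, 421]) spool();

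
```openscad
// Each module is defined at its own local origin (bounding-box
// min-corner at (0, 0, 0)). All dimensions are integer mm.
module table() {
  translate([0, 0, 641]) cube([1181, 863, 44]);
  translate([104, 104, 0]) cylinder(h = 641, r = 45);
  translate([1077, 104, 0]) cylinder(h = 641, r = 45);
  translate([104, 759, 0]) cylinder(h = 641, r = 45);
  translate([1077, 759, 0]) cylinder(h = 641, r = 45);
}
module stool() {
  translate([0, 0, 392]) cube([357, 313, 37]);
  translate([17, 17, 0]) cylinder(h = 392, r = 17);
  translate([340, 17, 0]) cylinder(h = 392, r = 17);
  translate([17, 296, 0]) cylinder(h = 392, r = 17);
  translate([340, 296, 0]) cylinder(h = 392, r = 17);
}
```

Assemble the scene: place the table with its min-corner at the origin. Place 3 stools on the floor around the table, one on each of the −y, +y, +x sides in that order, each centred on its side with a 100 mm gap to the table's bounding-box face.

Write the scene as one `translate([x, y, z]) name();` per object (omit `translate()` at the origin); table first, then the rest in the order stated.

table();
translate([412, -413, 0]) stool();
translate([412, 963, 0]) stool();
translate([1281, 275, 0]) stool();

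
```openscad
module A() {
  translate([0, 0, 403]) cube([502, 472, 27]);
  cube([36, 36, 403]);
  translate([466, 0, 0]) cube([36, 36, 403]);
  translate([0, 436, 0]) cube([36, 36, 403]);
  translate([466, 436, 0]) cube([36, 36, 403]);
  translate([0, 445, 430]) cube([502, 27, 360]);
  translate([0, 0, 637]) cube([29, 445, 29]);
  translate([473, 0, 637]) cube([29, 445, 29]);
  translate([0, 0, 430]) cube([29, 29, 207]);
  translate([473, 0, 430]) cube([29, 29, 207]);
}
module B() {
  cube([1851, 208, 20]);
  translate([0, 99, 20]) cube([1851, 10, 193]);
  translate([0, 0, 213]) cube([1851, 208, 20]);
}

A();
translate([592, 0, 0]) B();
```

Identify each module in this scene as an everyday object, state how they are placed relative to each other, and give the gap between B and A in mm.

A is a chair. B is an I-beam. The I-beam is on the floor beside the chair on its +x side. The gap between the I-beam and the chair is 90 mm.

The I-beam's nearest face is 90 mm from the chair's +x face.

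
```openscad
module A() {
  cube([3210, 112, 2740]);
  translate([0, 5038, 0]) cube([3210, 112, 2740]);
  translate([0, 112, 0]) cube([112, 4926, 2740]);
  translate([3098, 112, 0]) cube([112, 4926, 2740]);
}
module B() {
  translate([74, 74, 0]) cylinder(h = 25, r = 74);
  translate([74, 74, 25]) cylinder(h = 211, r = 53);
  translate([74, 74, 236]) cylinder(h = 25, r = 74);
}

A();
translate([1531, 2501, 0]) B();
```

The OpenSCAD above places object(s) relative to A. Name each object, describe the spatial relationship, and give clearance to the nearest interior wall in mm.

Clearances: x = 1419, y = 2389; minimum 1419 mm.

A is a house frame. B is a spool. The spool sits inside the house frame, centred. The clearance to the nearest interior wall is 1419 mm.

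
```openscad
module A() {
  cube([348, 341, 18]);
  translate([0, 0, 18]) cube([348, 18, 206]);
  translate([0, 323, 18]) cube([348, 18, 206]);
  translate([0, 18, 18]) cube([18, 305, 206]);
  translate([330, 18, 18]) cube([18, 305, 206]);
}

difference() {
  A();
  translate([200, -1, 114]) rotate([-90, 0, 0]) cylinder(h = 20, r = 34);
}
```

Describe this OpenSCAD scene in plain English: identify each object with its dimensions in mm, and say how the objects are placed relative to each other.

A is an open-topped rectangular box: outside dimensions 348×341×224 mm, with a uniform wall and base thickness of 18 mm. The base is a full 348×341 slab on the floor; four walls sit on top of the base. The front and back walls (the −y and +y sides) span the full width; the two side walls fit between them.

The open box has a circular hole of radius 34 mm through its front wall, centred at (x = 200, z = 114).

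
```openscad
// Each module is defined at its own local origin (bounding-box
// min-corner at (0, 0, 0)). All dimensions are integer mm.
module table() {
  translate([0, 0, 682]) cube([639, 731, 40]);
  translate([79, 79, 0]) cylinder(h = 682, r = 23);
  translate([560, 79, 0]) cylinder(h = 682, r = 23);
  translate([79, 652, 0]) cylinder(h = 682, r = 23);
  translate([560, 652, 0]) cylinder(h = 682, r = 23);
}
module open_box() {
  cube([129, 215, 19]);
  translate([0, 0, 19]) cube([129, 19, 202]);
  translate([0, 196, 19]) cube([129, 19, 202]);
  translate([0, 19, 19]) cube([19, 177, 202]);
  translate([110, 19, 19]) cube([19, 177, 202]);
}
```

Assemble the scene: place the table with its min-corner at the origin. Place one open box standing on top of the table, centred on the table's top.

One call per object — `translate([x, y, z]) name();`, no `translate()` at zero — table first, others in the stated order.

table();
translate([255, 258, 722]) open_box();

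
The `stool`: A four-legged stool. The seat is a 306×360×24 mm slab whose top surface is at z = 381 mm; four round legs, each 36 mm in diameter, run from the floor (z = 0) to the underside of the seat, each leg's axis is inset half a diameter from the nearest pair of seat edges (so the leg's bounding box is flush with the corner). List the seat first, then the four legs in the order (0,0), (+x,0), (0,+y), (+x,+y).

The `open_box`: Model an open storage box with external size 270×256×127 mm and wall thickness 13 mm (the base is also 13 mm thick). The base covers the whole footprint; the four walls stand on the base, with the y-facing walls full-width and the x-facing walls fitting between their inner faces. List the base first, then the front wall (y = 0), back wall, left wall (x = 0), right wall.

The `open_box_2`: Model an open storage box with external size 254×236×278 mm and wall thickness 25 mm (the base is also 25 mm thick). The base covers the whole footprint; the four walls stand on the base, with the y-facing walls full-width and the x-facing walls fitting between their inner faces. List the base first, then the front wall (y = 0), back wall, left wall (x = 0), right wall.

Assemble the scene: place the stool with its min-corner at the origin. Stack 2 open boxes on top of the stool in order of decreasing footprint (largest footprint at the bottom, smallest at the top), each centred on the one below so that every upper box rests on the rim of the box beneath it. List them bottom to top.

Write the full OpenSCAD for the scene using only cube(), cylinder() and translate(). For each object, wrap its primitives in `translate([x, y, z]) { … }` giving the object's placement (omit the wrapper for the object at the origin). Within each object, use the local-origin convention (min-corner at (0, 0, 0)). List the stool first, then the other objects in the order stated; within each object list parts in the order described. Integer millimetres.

translate([0, 0, 357]) cube([306, 360, 24]);
translate([18, 18, 0]) cylinder(h = 357, r = 18);
translate([288, 18, 0]) cylinder(h = 357, r = 18);
translate([18, 342, 0]) cylinder(h = 357, r = 18);
translate([288, 342, 0]) cylinder(h = 357, r = 18);
translate([18, 52, 381]) {
  cube([270, 256, 13]);
  translate([0, 0, 13]) cube([270, 13, 114]);
  translate([0, 243, 13]) cube([270, 13, 114]);
  translate([0, 13, 13]) cube([13, 230, 114]);
  translate([257, 13, 13]) cube([13, 230, 114]);
}
translate([26, 62, 508]) {
  cube([254, 236, 25]);
  translate([0, 0, 25]) cube([254, 25, 253]);
  translate([0, 211, 25]) cube([254, 25, 253]);
  translate([0, 25, 25]) cube([25, 186, 253]);
  translate([229, 25, 25]) cube([25, 186, 253]);
}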